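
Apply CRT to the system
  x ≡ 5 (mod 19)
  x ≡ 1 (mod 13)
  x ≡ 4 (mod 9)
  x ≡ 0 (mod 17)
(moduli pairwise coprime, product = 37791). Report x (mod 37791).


Product of moduli M = 19 · 13 · 9 · 17 = 37791.
Merge one congruence at a time:
  Start: x ≡ 5 (mod 19).
  Combine with x ≡ 1 (mod 13); new modulus lcm = 247.
    Write x = 5 + 19·t and substitute into x ≡ 1 (mod 13): 19·t ≡ 1 − 5 = -4 (mod 13).
    Reduce coefficients mod 13: 6·t ≡ 9 (mod 13).
    The inverse of 6 mod 13 is 11 (since 6·11 = 66 = 5·13 + 1), so t ≡ 11·9 = 99 ≡ 8 (mod 13).
    Then x = 5 + 19·8 = 157, valid modulo lcm(19, 13) = 247: x ≡ 157 (mod 247).
  Combine with x ≡ 4 (mod 9); new modulus lcm = 2223.
    Write x = 157 + 247·t and substitute into x ≡ 4 (mod 9): 247·t ≡ 4 − 157 = -153 (mod 9).
    Reduce coefficients mod 9: 4·t ≡ 0 (mod 9).
    The inverse of 4 mod 9 is 7 (since 4·7 = 28 = 3·9 + 1), so t ≡ 7·0 = 0 ≡ 0 (mod 9).
    Then x = 157 + 247·0 = 157, valid modulo lcm(247, 9) = 2223: x ≡ 157 (mod 2223).
  Combine with x ≡ 0 (mod 17); new modulus lcm = 37791.
    Write x = 157 + 2223·t and substitute into x ≡ 0 (mod 17): 2223·t ≡ 0 − 157 = -157 (mod 17).
    Reduce coefficients mod 17: 13·t ≡ 13 (mod 17).
    The inverse of 13 mod 17 is 4 (since 13·4 = 52 = 3·17 + 1), so t ≡ 4·13 = 52 ≡ 1 (mod 17).
    Then x = 157 + 2223·1 = 2380, valid modulo lcm(2223, 17) = 37791: x ≡ 2380 (mod 37791).
Verify against each original: 2380 mod 19 = 5, 2380 mod 13 = 1, 2380 mod 9 = 4, 2380 mod 17 = 0.

x ≡ 2380 (mod 37791).


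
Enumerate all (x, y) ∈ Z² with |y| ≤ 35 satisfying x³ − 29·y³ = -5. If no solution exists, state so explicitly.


The equation is x³ - 29y³ = -5. For fixed y, x³ = 29·y³ − 5, so a solution requires the RHS to be a perfect cube.
Strategy: iterate y from -35 to 35, compute RHS = 29·y³ − 5, and check whether it is a (positive or negative) perfect cube.
Check small values of y:
  y = 0: RHS = -5 is not a perfect cube.
  y = 1: RHS = 24 is not a perfect cube.
  y = -1: RHS = -34 is not a perfect cube.
  y = 2: RHS = 227 is not a perfect cube.
  y = -2: RHS = -237 is not a perfect cube.
  y = 3: RHS = 778 is not a perfect cube.
  y = -3: RHS = -788 is not a perfect cube.
Continuing the search up to |y| = 35 finds no solutions either.
No (x, y) in the scanned range satisfies the equation.

No integer solutions with |y| ≤ 35.


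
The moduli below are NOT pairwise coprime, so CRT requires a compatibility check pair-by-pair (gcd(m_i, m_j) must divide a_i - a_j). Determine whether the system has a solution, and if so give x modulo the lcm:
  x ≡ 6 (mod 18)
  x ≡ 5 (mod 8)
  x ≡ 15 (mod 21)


Moduli 18, 8, 21 are not pairwise coprime, so CRT works modulo lcm(m_i) when all pairwise compatibility conditions hold.
Pairwise compatibility: gcd(m_i, m_j) must divide a_i - a_j for every pair.
Merge one congruence at a time:
  Start: x ≡ 6 (mod 18).
  Combine with x ≡ 5 (mod 8): gcd(18, 8) = 2, and 5 - 6 = -1 is NOT divisible by 2.
    ⇒ system is inconsistent (no integer solution).

No solution (the system is inconsistent).


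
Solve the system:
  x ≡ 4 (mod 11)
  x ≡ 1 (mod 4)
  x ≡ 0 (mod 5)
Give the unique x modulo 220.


Moduli 11, 4, 5 are pairwise coprime; by CRT there is a unique solution modulo M = 11 · 4 · 5 = 220.
Solve pairwise, accumulating the modulus:
  Start with x ≡ 4 (mod 11).
  Combine with x ≡ 1 (mod 4): since gcd(11, 4) = 1, we get a unique residue mod 44.
    Write x = 4 + 11·t and substitute into x ≡ 1 (mod 4): 11·t ≡ 1 − 4 = -3 (mod 4).
    Reduce coefficients mod 4: 3·t ≡ 1 (mod 4).
    The inverse of 3 mod 4 is 3 (since 3·3 = 9 = 2·4 + 1), so t ≡ 3·1 = 3 ≡ 3 (mod 4).
    Then x = 4 + 11·3 = 37, valid modulo lcm(11, 4) = 44: x ≡ 37 (mod 44).
  Combine with x ≡ 0 (mod 5): since gcd(44, 5) = 1, we get a unique residue mod 220.
    Write x = 37 + 44·t and substitute into x ≡ 0 (mod 5): 44·t ≡ 0 − 37 = -37 (mod 5).
    Reduce coefficients mod 5: 4·t ≡ 3 (mod 5).
    The inverse of 4 mod 5 is 4 (since 4·4 = 16 = 3·5 + 1), so t ≡ 4·3 = 12 ≡ 2 (mod 5).
    Then x = 37 + 44·2 = 125, valid modulo lcm(44, 5) = 220: x ≡ 125 (mod 220).
Verify: 125 mod 11 = 4 ✓, 125 mod 4 = 1 ✓, 125 mod 5 = 0 ✓.

x ≡ 125 (mod 220).


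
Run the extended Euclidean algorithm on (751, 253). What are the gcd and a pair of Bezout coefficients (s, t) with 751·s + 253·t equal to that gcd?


Euclidean algorithm on (751, 253) — divide until remainder is 0:
  751 = 2 · 253 + 245
  253 = 1 · 245 + 8
  245 = 30 · 8 + 5
  8 = 1 · 5 + 3
  5 = 1 · 3 + 2
  3 = 1 · 2 + 1
  2 = 2 · 1 + 0
gcd(751, 253) = 1.
Track Bezout coefficients alongside the remainders: start with r₀ = 751 = a·1 + b·0 (s = 1, t = 0) and r₁ = 253 = a·0 + b·1 (s = 0, t = 1); each new remainder r_{k+1} = r_{k-1} − q_k·r_k inherits s_{k+1} = s_{k-1} − q_k·s_k, t_{k+1} = t_{k-1} − q_k·t_k, so r_k = a·s_k + b·t_k at every step:
  q = 2: r = 245, s = 1 − 2·0 = 1, t = 0 − 2·1 = -2  (check: 751·1 + 253·(-2) = 245)
  q = 1: r = 8, s = 0 − 1·1 = -1, t = 1 − 1·(-2) = 3  (check: 751·(-1) + 253·3 = 8)
  q = 30: r = 5, s = 1 − 30·(-1) = 31, t = -2 − 30·3 = -92  (check: 751·31 + 253·(-92) = 5)
  q = 1: r = 3, s = -1 − 1·31 = -32, t = 3 − 1·(-92) = 95  (check: 751·(-32) + 253·95 = 3)
  q = 1: r = 2, s = 31 − 1·(-32) = 63, t = -92 − 1·95 = -187  (check: 751·63 + 253·(-187) = 2)
  q = 1: r = 1, s = -32 − 1·63 = -95, t = 95 − 1·(-187) = 282  (check: 751·(-95) + 253·282 = 1)
The row with r = 1 (the gcd) gives the Bezout coefficients s = -95, t = 282.
Result: 751 · (-95) + 253 · (282) = 1.

gcd(751, 253) = 1; s = -95, t = 282 (check: 751·(-95) + 253·282 = 1).


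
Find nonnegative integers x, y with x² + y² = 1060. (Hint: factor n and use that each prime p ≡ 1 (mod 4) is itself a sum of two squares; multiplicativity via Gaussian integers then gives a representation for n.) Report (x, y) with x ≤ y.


Step 1: Factor n = 1060 = 2^2 · 5 · 53.
Step 2: Check the mod-4 condition on each prime factor: 2 = 2 (special); 5 ≡ 1 (mod 4), exponent 1; 53 ≡ 1 (mod 4), exponent 1.
All primes ≡ 3 (mod 4) appear to even exponent (or don't appear), so by the two-squares theorem n IS expressible as a sum of two squares.
Step 3: Build a representation. Group n = k² · m with k = 2 and m = 5 · 53 = 265 (a product of primes ≡ 1 (mod 4)); a representation of m scales to one of n via (k·x)² + (k·y)² = k²(x² + y²). Each prime p ≡ 1 (mod 4) is itself a sum of two squares; find a² by testing p − a² for a perfect square:
  5: 5 − 1² = 4 = 2² ⇒ 5 = 1² + 2².
  53: 53 − 1² = 52, 53 − 2² = 49 = 7² ⇒ 53 = 2² + 7².
  Combine using the Brahmagupta–Fibonacci identity (a² + b²)(c² + d²) = (ac − bd)² + (ad + bc)² = (ac + bd)² + (ad − bc)²:
  5 · 53 = 265: from (1² + 2²)(2² + 7²), take (1·2 − 2·7, 1·7 + 2·2) = (2 − 14, 7 + 4) = (-12, 11); dropping signs (only squares matter) gives (12, 11); check 12² + 11² = 144 + 121 = 265 ✓.
  Scale by k = 2: (2·12, 2·11) = (24, 22).
Step 4: Order so x ≤ y and verify: 22² + 24² = 484 + 576 = 1060 = n. ✓

n = 1060 = 22² + 24² (one valid representation with x ≤ y).


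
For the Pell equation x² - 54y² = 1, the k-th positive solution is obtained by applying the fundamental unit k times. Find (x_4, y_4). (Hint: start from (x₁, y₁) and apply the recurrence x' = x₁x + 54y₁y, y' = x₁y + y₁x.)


Step 1: Find the fundamental solution (x₁, y₁) of x² - 54y² = 1.
  Expand √54 as a continued fraction. a₀ = ⌊√54⌋ = 7; iterate m_{k+1} = d_k·a_k − m_k, d_{k+1} = (54 − m_{k+1}²)/d_k, a_{k+1} = ⌊(a₀ + m_{k+1})/d_{k+1}⌋ (starting m₀ = 0, d₀ = 1), with convergents p_k = a_k·p_{k-1} + p_{k-2}, q_k = a_k·q_{k-1} + q_{k-2} (p₋₁ = 1, q₋₁ = 0):
  k = 0: a₀ = 7; p₀/q₀ = 7/1; p₀² − 54·q₀² = 49 − 54 = -5.
  k = 1: m = 7, d = 5, a = ⌊(7 + 7)/5⌋ = 2; p/q = (2·7 + 1)/(2·1 + 0) = 15/2; p² − 54·q² = 225 − 216 = 9.
  k = 2: m = 3, d = 9, a = ⌊(7 + 3)/9⌋ = 1; p/q = (1·15 + 7)/(1·2 + 1) = 22/3; p² − 54·q² = 484 − 486 = -2.
  k = 3: m = 6, d = 2, a = ⌊(7 + 6)/2⌋ = 6; p/q = (6·22 + 15)/(6·3 + 2) = 147/20; p² − 54·q² = 21609 − 21600 = 9.
  k = 4: m = 6, d = 9, a = ⌊(7 + 6)/9⌋ = 1; p/q = (1·147 + 22)/(1·20 + 3) = 169/23; p² − 54·q² = 28561 − 28566 = -5.
  k = 5: m = 3, d = 5, a = ⌊(7 + 3)/5⌋ = 2; p/q = (2·169 + 147)/(2·23 + 20) = 485/66; p² − 54·q² = 235225 − 235224 = 1.
  The first convergent with p² − 54·q² = 1 gives the fundamental solution (x₁, y₁) = (485, 66).
Step 2: Apply the recurrence (x_{n+1}, y_{n+1}) = (x₁x_n + 54y₁y_n, x₁y_n + y₁x_n) repeatedly.
  From (x_1, y_1) = (485, 66): x_2 = 485·485 + 54·66·66 = 470449; y_2 = 485·66 + 66·485 = 64020.
  From (x_2, y_2) = (470449, 64020): x_3 = 485·470449 + 54·66·64020 = 456335045; y_3 = 485·64020 + 66·470449 = 62099334.
  From (x_3, y_3) = (456335045, 62099334): x_4 = 485·456335045 + 54·66·62099334 = 442644523201; y_4 = 485·62099334 + 66·456335045 = 60236289960.
Step 3: Verify x_4² - 54·y_4² = 195934173919840627286401 - 195934173919840627286400 = 1 (should be 1). ✓

(x_1, y_1) = (485, 66); (x_4, y_4) = (442644523201, 60236289960).


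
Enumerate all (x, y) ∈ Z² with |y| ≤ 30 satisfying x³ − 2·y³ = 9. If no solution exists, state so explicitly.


The equation is x³ - 2y³ = 9. For fixed y, x³ = 2·y³ + 9, so a solution requires the RHS to be a perfect cube.
Strategy: iterate y from -30 to 30, compute RHS = 2·y³ + 9, and check whether it is a (positive or negative) perfect cube.
Check small values of y:
  y = 0: RHS = 9 is not a perfect cube.
  y = 1: RHS = 11 is not a perfect cube.
  y = -1: RHS = 7 is not a perfect cube.
  y = 2: RHS = 25 is not a perfect cube.
  y = -2: RHS = -7 is not a perfect cube.
  y = 3: RHS = 63 is not a perfect cube.
  y = -3: RHS = -45 is not a perfect cube.
Continuing the search up to |y| = 30 finds no solutions either.
No (x, y) in the scanned range satisfies the equation.

No integer solutions with |y| ≤ 30.


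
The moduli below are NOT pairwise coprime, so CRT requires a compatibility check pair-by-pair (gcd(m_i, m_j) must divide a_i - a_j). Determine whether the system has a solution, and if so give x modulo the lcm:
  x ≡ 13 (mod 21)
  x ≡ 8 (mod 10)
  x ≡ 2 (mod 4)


Moduli 21, 10, 4 are not pairwise coprime, so CRT works modulo lcm(m_i) when all pairwise compatibility conditions hold.
Pairwise compatibility: gcd(m_i, m_j) must divide a_i - a_j for every pair.
Merge one congruence at a time:
  Start: x ≡ 13 (mod 21).
  Combine with x ≡ 8 (mod 10): gcd(21, 10) = 1; 8 - 13 = -5, which IS divisible by 1, so compatible.
    Write x = 13 + 21·t and substitute into x ≡ 8 (mod 10): 21·t ≡ 8 − 13 = -5 (mod 10).
    Reduce coefficients mod 10: 1·t ≡ 5 (mod 10).
    So t ≡ 5 (mod 10).
    Then x = 13 + 21·5 = 118, valid modulo lcm(21, 10) = 210: x ≡ 118 (mod 210).
  Combine with x ≡ 2 (mod 4): gcd(210, 4) = 2; 2 - 118 = -116, which IS divisible by 2, so compatible.
    Write x = 118 + 210·t and substitute into x ≡ 2 (mod 4): 210·t ≡ 2 − 118 = -116 (mod 4).
    Divide the congruence (and modulus) by g = 2: 105·t ≡ -58 (mod 2).
    Reduce coefficients mod 2: 1·t ≡ 0 (mod 2).
    So t ≡ 0 (mod 2).
    Then x = 118 + 210·0 = 118, valid modulo lcm(210, 4) = 420: x ≡ 118 (mod 420).
Verify: 118 mod 21 = 13, 118 mod 10 = 8, 118 mod 4 = 2.

x ≡ 118 (mod 420).


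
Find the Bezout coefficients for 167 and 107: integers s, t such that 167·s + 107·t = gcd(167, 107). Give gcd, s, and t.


Euclidean algorithm on (167, 107) — divide until remainder is 0:
  167 = 1 · 107 + 60
  107 = 1 · 60 + 47
  60 = 1 · 47 + 13
  47 = 3 · 13 + 8
  13 = 1 · 8 + 5
  8 = 1 · 5 + 3
  5 = 1 · 3 + 2
  3 = 1 · 2 + 1
  2 = 2 · 1 + 0
gcd(167, 107) = 1.
Track Bezout coefficients alongside the remainders: start with r₀ = 167 = a·1 + b·0 (s = 1, t = 0) and r₁ = 107 = a·0 + b·1 (s = 0, t = 1); each new remainder r_{k+1} = r_{k-1} − q_k·r_k inherits s_{k+1} = s_{k-1} − q_k·s_k, t_{k+1} = t_{k-1} − q_k·t_k, so r_k = a·s_k + b·t_k at every step:
  q = 1: r = 60, s = 1 − 1·0 = 1, t = 0 − 1·1 = -1  (check: 167·1 + 107·(-1) = 60)
  q = 1: r = 47, s = 0 − 1·1 = -1, t = 1 − 1·(-1) = 2  (check: 167·(-1) + 107·2 = 47)
  q = 1: r = 13, s = 1 − 1·(-1) = 2, t = -1 − 1·2 = -3  (check: 167·2 + 107·(-3) = 13)
  q = 3: r = 8, s = -1 − 3·2 = -7, t = 2 − 3·(-3) = 11  (check: 167·(-7) + 107·11 = 8)
  q = 1: r = 5, s = 2 − 1·(-7) = 9, t = -3 − 1·11 = -14  (check: 167·9 + 107·(-14) = 5)
  q = 1: r = 3, s = -7 − 1·9 = -16, t = 11 − 1·(-14) = 25  (check: 167·(-16) + 107·25 = 3)
  q = 1: r = 2, s = 9 − 1·(-16) = 25, t = -14 − 1·25 = -39  (check: 167·25 + 107·(-39) = 2)
  q = 1: r = 1, s = -16 − 1·25 = -41, t = 25 − 1·(-39) = 64  (check: 167·(-41) + 107·64 = 1)
The row with r = 1 (the gcd) gives the Bezout coefficients s = -41, t = 64.
Result: 167 · (-41) + 107 · (64) = 1.

gcd(167, 107) = 1; s = -41, t = 64 (check: 167·(-41) + 107·64 = 1).


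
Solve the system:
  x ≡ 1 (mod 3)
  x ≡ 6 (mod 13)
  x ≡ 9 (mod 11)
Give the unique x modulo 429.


Moduli 3, 13, 11 are pairwise coprime; by CRT there is a unique solution modulo M = 3 · 13 · 11 = 429.
Solve pairwise, accumulating the modulus:
  Start with x ≡ 1 (mod 3).
  Combine with x ≡ 6 (mod 13): since gcd(3, 13) = 1, we get a unique residue mod 39.
    Write x = 1 + 3·t and substitute into x ≡ 6 (mod 13): 3·t ≡ 6 − 1 = 5 (mod 13).
    The inverse of 3 mod 13 is 9 (since 3·9 = 27 = 2·13 + 1), so t ≡ 9·5 = 45 ≡ 6 (mod 13).
    Then x = 1 + 3·6 = 19, valid modulo lcm(3, 13) = 39: x ≡ 19 (mod 39).
  Combine with x ≡ 9 (mod 11): since gcd(39, 11) = 1, we get a unique residue mod 429.
    Write x = 19 + 39·t and substitute into x ≡ 9 (mod 11): 39·t ≡ 9 − 19 = -10 (mod 11).
    Reduce coefficients mod 11: 6·t ≡ 1 (mod 11).
    The inverse of 6 mod 11 is 2 (since 6·2 = 12 = 1·11 + 1), so t ≡ 2·1 = 2 ≡ 2 (mod 11).
    Then x = 19 + 39·2 = 97, valid modulo lcm(39, 11) = 429: x ≡ 97 (mod 429).
Verify: 97 mod 3 = 1 ✓, 97 mod 13 = 6 ✓, 97 mod 11 = 9 ✓.

x ≡ 97 (mod 429).


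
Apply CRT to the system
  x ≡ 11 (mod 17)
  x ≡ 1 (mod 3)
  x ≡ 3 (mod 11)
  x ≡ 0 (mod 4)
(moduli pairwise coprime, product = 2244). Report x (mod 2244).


Product of moduli M = 17 · 3 · 11 · 4 = 2244.
Merge one congruence at a time:
  Start: x ≡ 11 (mod 17).
  Combine with x ≡ 1 (mod 3); new modulus lcm = 51.
    Write x = 11 + 17·t and substitute into x ≡ 1 (mod 3): 17·t ≡ 1 − 11 = -10 (mod 3).
    Reduce coefficients mod 3: 2·t ≡ 2 (mod 3).
    The inverse of 2 mod 3 is 2 (since 2·2 = 4 = 1·3 + 1), so t ≡ 2·2 = 4 ≡ 1 (mod 3).
    Then x = 11 + 17·1 = 28, valid modulo lcm(17, 3) = 51: x ≡ 28 (mod 51).
  Combine with x ≡ 3 (mod 11); new modulus lcm = 561.
    Write x = 28 + 51·t and substitute into x ≡ 3 (mod 11): 51·t ≡ 3 − 28 = -25 (mod 11).
    Reduce coefficients mod 11: 7·t ≡ 8 (mod 11).
    The inverse of 7 mod 11 is 8 (since 7·8 = 56 = 5·11 + 1), so t ≡ 8·8 = 64 ≡ 9 (mod 11).
    Then x = 28 + 51·9 = 487, valid modulo lcm(51, 11) = 561: x ≡ 487 (mod 561).
  Combine with x ≡ 0 (mod 4); new modulus lcm = 2244.
    Write x = 487 + 561·t and substitute into x ≡ 0 (mod 4): 561·t ≡ 0 − 487 = -487 (mod 4).
    Reduce coefficients mod 4: 1·t ≡ 1 (mod 4).
    So t ≡ 1 (mod 4).
    Then x = 487 + 561·1 = 1048, valid modulo lcm(561, 4) = 2244: x ≡ 1048 (mod 2244).
Verify against each original: 1048 mod 17 = 11, 1048 mod 3 = 1, 1048 mod 11 = 3, 1048 mod 4 = 0.

x ≡ 1048 (mod 2244).


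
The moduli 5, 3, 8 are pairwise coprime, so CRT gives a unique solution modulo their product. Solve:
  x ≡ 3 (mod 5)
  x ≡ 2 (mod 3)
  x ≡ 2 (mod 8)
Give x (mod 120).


Moduli 5, 3, 8 are pairwise coprime; by CRT there is a unique solution modulo M = 5 · 3 · 8 = 120.
Solve pairwise, accumulating the modulus:
  Start with x ≡ 3 (mod 5).
  Combine with x ≡ 2 (mod 3): since gcd(5, 3) = 1, we get a unique residue mod 15.
    Write x = 3 + 5·t and substitute into x ≡ 2 (mod 3): 5·t ≡ 2 − 3 = -1 (mod 3).
    Reduce coefficients mod 3: 2·t ≡ 2 (mod 3).
    The inverse of 2 mod 3 is 2 (since 2·2 = 4 = 1·3 + 1), so t ≡ 2·2 = 4 ≡ 1 (mod 3).
    Then x = 3 + 5·1 = 8, valid modulo lcm(5, 3) = 15: x ≡ 8 (mod 15).
  Combine with x ≡ 2 (mod 8): since gcd(15, 8) = 1, we get a unique residue mod 120.
    Write x = 8 + 15·t and substitute into x ≡ 2 (mod 8): 15·t ≡ 2 − 8 = -6 (mod 8).
    Reduce coefficients mod 8: 7·t ≡ 2 (mod 8).
    The inverse of 7 mod 8 is 7 (since 7·7 = 49 = 6·8 + 1), so t ≡ 7·2 = 14 ≡ 6 (mod 8).
    Then x = 8 + 15·6 = 98, valid modulo lcm(15, 8) = 120: x ≡ 98 (mod 120).
Verify: 98 mod 5 = 3 ✓, 98 mod 3 = 2 ✓, 98 mod 8 = 2 ✓.

x ≡ 98 (mod 120).


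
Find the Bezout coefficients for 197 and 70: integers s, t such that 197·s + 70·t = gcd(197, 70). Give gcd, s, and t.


Euclidean algorithm on (197, 70) — divide until remainder is 0:
  197 = 2 · 70 + 57
  70 = 1 · 57 + 13
  57 = 4 · 13 + 5
  13 = 2 · 5 + 3
  5 = 1 · 3 + 2
  3 = 1 · 2 + 1
  2 = 2 · 1 + 0
gcd(197, 70) = 1.
Track Bezout coefficients alongside the remainders: start with r₀ = 197 = a·1 + b·0 (s = 1, t = 0) and r₁ = 70 = a·0 + b·1 (s = 0, t = 1); each new remainder r_{k+1} = r_{k-1} − q_k·r_k inherits s_{k+1} = s_{k-1} − q_k·s_k, t_{k+1} = t_{k-1} − q_k·t_k, so r_k = a·s_k + b·t_k at every step:
  q = 2: r = 57, s = 1 − 2·0 = 1, t = 0 − 2·1 = -2  (check: 197·1 + 70·(-2) = 57)
  q = 1: r = 13, s = 0 − 1·1 = -1, t = 1 − 1·(-2) = 3  (check: 197·(-1) + 70·3 = 13)
  q = 4: r = 5, s = 1 − 4·(-1) = 5, t = -2 − 4·3 = -14  (check: 197·5 + 70·(-14) = 5)
  q = 2: r = 3, s = -1 − 2·5 = -11, t = 3 − 2·(-14) = 31  (check: 197·(-11) + 70·31 = 3)
  q = 1: r = 2, s = 5 − 1·(-11) = 16, t = -14 − 1·31 = -45  (check: 197·16 + 70·(-45) = 2)
  q = 1: r = 1, s = -11 − 1·16 = -27, t = 31 − 1·(-45) = 76  (check: 197·(-27) + 70·76 = 1)
The row with r = 1 (the gcd) gives the Bezout coefficients s = -27, t = 76.
Result: 197 · (-27) + 70 · (76) = 1.

gcd(197, 70) = 1; s = -27, t = 76 (check: 197·(-27) + 70·76 = 1).


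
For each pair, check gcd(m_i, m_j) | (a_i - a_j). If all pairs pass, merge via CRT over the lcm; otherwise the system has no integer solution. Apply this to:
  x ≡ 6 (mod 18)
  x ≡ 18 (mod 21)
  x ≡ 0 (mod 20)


Moduli 18, 21, 20 are not pairwise coprime, so CRT works modulo lcm(m_i) when all pairwise compatibility conditions hold.
Pairwise compatibility: gcd(m_i, m_j) must divide a_i - a_j for every pair.
Merge one congruence at a time:
  Start: x ≡ 6 (mod 18).
  Combine with x ≡ 18 (mod 21): gcd(18, 21) = 3; 18 - 6 = 12, which IS divisible by 3, so compatible.
    Write x = 6 + 18·t and substitute into x ≡ 18 (mod 21): 18·t ≡ 18 − 6 = 12 (mod 21).
    Divide the congruence (and modulus) by g = 3: 6·t ≡ 4 (mod 7).
    The inverse of 6 mod 7 is 6 (since 6·6 = 36 = 5·7 + 1), so t ≡ 6·4 = 24 ≡ 3 (mod 7).
    Then x = 6 + 18·3 = 60, valid modulo lcm(18, 21) = 126: x ≡ 60 (mod 126).
  Combine with x ≡ 0 (mod 20): gcd(126, 20) = 2; 0 - 60 = -60, which IS divisible by 2, so compatible.
    Write x = 60 + 126·t and substitute into x ≡ 0 (mod 20): 126·t ≡ 0 − 60 = -60 (mod 20).
    Divide the congruence (and modulus) by g = 2: 63·t ≡ -30 (mod 10).
    Reduce coefficients mod 10: 3·t ≡ 0 (mod 10).
    The inverse of 3 mod 10 is 7 (since 3·7 = 21 = 2·10 + 1), so t ≡ 7·0 = 0 ≡ 0 (mod 10).
    Then x = 60 + 126·0 = 60, valid modulo lcm(126, 20) = 1260: x ≡ 60 (mod 1260).
Verify: 60 mod 18 = 6, 60 mod 21 = 18, 60 mod 20 = 0.

x ≡ 60 (mod 1260).


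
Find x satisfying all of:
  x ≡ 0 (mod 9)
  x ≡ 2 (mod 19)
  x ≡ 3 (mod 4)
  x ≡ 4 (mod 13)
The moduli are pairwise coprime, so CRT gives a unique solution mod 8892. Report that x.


Product of moduli M = 9 · 19 · 4 · 13 = 8892.
Merge one congruence at a time:
  Start: x ≡ 0 (mod 9).
  Combine with x ≡ 2 (mod 19); new modulus lcm = 171.
    Write x = 0 + 9·t and substitute into x ≡ 2 (mod 19): 9·t ≡ 2 − 0 = 2 (mod 19).
    The inverse of 9 mod 19 is 17 (since 9·17 = 153 = 8·19 + 1), so t ≡ 17·2 = 34 ≡ 15 (mod 19).
    Then x = 0 + 9·15 = 135, valid modulo lcm(9, 19) = 171: x ≡ 135 (mod 171).
  Combine with x ≡ 3 (mod 4); new modulus lcm = 684.
    Write x = 135 + 171·t and substitute into x ≡ 3 (mod 4): 171·t ≡ 3 − 135 = -132 (mod 4).
    Reduce coefficients mod 4: 3·t ≡ 0 (mod 4).
    The inverse of 3 mod 4 is 3 (since 3·3 = 9 = 2·4 + 1), so t ≡ 3·0 = 0 ≡ 0 (mod 4).
    Then x = 135 + 171·0 = 135, valid modulo lcm(171, 4) = 684: x ≡ 135 (mod 684).
  Combine with x ≡ 4 (mod 13); new modulus lcm = 8892.
    Write x = 135 + 684·t and substitute into x ≡ 4 (mod 13): 684·t ≡ 4 − 135 = -131 (mod 13).
    Reduce coefficients mod 13: 8·t ≡ 12 (mod 13).
    The inverse of 8 mod 13 is 5 (since 8·5 = 40 = 3·13 + 1), so t ≡ 5·12 = 60 ≡ 8 (mod 13).
    Then x = 135 + 684·8 = 5607, valid modulo lcm(684, 13) = 8892: x ≡ 5607 (mod 8892).
Verify against each original: 5607 mod 9 = 0, 5607 mod 19 = 2, 5607 mod 4 = 3, 5607 mod 13 = 4.

x ≡ 5607 (mod 8892).


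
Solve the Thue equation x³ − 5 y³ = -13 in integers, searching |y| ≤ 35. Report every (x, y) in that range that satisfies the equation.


The equation is x³ - 5y³ = -13. For fixed y, x³ = 5·y³ − 13, so a solution requires the RHS to be a perfect cube.
Strategy: iterate y from -35 to 35, compute RHS = 5·y³ − 13, and check whether it is a (positive or negative) perfect cube.
Check small values of y:
  y = 0: RHS = -13 is not a perfect cube.
  y = 1: RHS = -8 = (-2)³ ⇒ x = -2 works.
  y = -1: RHS = -18 is not a perfect cube.
  y = 2: RHS = 27 = (3)³ ⇒ x = 3 works.
  y = -2: RHS = -53 is not a perfect cube.
  y = 3: RHS = 122 is not a perfect cube.
  y = -3: RHS = -148 is not a perfect cube.
Continuing, at y = -7: RHS = -1728 = (-12)³ ⇒ x = -12 works.
Searching the remaining y in |y| ≤ 35 finds no further solutions.
Collected solutions: (-2, 1), (3, 2), (-12, -7).

Solutions (with |y| ≤ 35): (-2, 1), (3, 2), (-12, -7).


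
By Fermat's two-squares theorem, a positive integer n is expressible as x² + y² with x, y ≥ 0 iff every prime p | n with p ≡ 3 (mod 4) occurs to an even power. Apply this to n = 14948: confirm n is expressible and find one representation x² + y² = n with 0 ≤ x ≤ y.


Step 1: Factor n = 14948 = 2^2 · 37 · 101.
Step 2: Check the mod-4 condition on each prime factor: 2 = 2 (special); 37 ≡ 1 (mod 4), exponent 1; 101 ≡ 1 (mod 4), exponent 1.
All primes ≡ 3 (mod 4) appear to even exponent (or don't appear), so by the two-squares theorem n IS expressible as a sum of two squares.
Step 3: Build a representation. Group n = k² · m with k = 2 and m = 37 · 101 = 3737 (a product of primes ≡ 1 (mod 4)); a representation of m scales to one of n via (k·x)² + (k·y)² = k²(x² + y²). Each prime p ≡ 1 (mod 4) is itself a sum of two squares; find a² by testing p − a² for a perfect square:
  37: 37 − 1² = 36 = 6² ⇒ 37 = 1² + 6².
  101: 101 − 1² = 100 = 10² ⇒ 101 = 1² + 10².
  Combine using the Brahmagupta–Fibonacci identity (a² + b²)(c² + d²) = (ac − bd)² + (ad + bc)² = (ac + bd)² + (ad − bc)²:
  37 · 101 = 3737: from (1² + 6²)(1² + 10²), take (1·1 − 6·10, 1·10 + 6·1) = (1 − 60, 10 + 6) = (-59, 16); dropping signs (only squares matter) gives (59, 16); check 59² + 16² = 3481 + 256 = 3737 ✓.
  Scale by k = 2: (2·59, 2·16) = (118, 32).
Step 4: Order so x ≤ y and verify: 32² + 118² = 1024 + 13924 = 14948 = n. ✓

n = 14948 = 32² + 118² (one valid representation with x ≤ y).


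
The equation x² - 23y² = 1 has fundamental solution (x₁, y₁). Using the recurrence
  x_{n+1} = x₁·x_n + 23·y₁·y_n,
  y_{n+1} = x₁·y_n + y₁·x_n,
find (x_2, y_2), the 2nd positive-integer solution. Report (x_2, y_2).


Step 1: Find the fundamental solution (x₁, y₁) of x² - 23y² = 1.
  Expand √23 as a continued fraction. a₀ = ⌊√23⌋ = 4; iterate m_{k+1} = d_k·a_k − m_k, d_{k+1} = (23 − m_{k+1}²)/d_k, a_{k+1} = ⌊(a₀ + m_{k+1})/d_{k+1}⌋ (starting m₀ = 0, d₀ = 1), with convergents p_k = a_k·p_{k-1} + p_{k-2}, q_k = a_k·q_{k-1} + q_{k-2} (p₋₁ = 1, q₋₁ = 0):
  k = 0: a₀ = 4; p₀/q₀ = 4/1; p₀² − 23·q₀² = 16 − 23 = -7.
  k = 1: m = 4, d = 7, a = ⌊(4 + 4)/7⌋ = 1; p/q = (1·4 + 1)/(1·1 + 0) = 5/1; p² − 23·q² = 25 − 23 = 2.
  k = 2: m = 3, d = 2, a = ⌊(4 + 3)/2⌋ = 3; p/q = (3·5 + 4)/(3·1 + 1) = 19/4; p² − 23·q² = 361 − 368 = -7.
  k = 3: m = 3, d = 7, a = ⌊(4 + 3)/7⌋ = 1; p/q = (1·19 + 5)/(1·4 + 1) = 24/5; p² − 23·q² = 576 − 575 = 1.
  The first convergent with p² − 23·q² = 1 gives the fundamental solution (x₁, y₁) = (24, 5).
Step 2: Apply the recurrence (x_{n+1}, y_{n+1}) = (x₁x_n + 23y₁y_n, x₁y_n + y₁x_n) repeatedly.
  From (x_1, y_1) = (24, 5): x_2 = 24·24 + 23·5·5 = 1151; y_2 = 24·5 + 5·24 = 240.
Step 3: Verify x_2² - 23·y_2² = 1324801 - 1324800 = 1 (should be 1). ✓

(x_1, y_1) = (24, 5); (x_2, y_2) = (1151, 240).


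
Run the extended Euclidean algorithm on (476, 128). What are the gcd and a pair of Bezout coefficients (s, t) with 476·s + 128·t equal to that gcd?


Euclidean algorithm on (476, 128) — divide until remainder is 0:
  476 = 3 · 128 + 92
  128 = 1 · 92 + 36
  92 = 2 · 36 + 20
  36 = 1 · 20 + 16
  20 = 1 · 16 + 4
  16 = 4 · 4 + 0
gcd(476, 128) = 4.
Track Bezout coefficients alongside the remainders: start with r₀ = 476 = a·1 + b·0 (s = 1, t = 0) and r₁ = 128 = a·0 + b·1 (s = 0, t = 1); each new remainder r_{k+1} = r_{k-1} − q_k·r_k inherits s_{k+1} = s_{k-1} − q_k·s_k, t_{k+1} = t_{k-1} − q_k·t_k, so r_k = a·s_k + b·t_k at every step:
  q = 3: r = 92, s = 1 − 3·0 = 1, t = 0 − 3·1 = -3  (check: 476·1 + 128·(-3) = 92)
  q = 1: r = 36, s = 0 − 1·1 = -1, t = 1 − 1·(-3) = 4  (check: 476·(-1) + 128·4 = 36)
  q = 2: r = 20, s = 1 − 2·(-1) = 3, t = -3 − 2·4 = -11  (check: 476·3 + 128·(-11) = 20)
  q = 1: r = 16, s = -1 − 1·3 = -4, t = 4 − 1·(-11) = 15  (check: 476·(-4) + 128·15 = 16)
  q = 1: r = 4, s = 3 − 1·(-4) = 7, t = -11 − 1·15 = -26  (check: 476·7 + 128·(-26) = 4)
The row with r = 4 (the gcd) gives the Bezout coefficients s = 7, t = -26.
Result: 476 · (7) + 128 · (-26) = 4.

gcd(476, 128) = 4; s = 7, t = -26 (check: 476·7 + 128·(-26) = 4).


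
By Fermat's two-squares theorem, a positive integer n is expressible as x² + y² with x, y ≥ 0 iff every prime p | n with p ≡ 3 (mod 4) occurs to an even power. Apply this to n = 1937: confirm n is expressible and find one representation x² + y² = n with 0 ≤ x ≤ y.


Step 1: Factor n = 1937 = 13 · 149.
Step 2: Check the mod-4 condition on each prime factor: 13 ≡ 1 (mod 4), exponent 1; 149 ≡ 1 (mod 4), exponent 1.
All primes ≡ 3 (mod 4) appear to even exponent (or don't appear), so by the two-squares theorem n IS expressible as a sum of two squares.
Step 3: Build a representation. Here n = 13 · 149 is a product of primes ≡ 1 (mod 4). Each prime p ≡ 1 (mod 4) is itself a sum of two squares; find a² by testing p − a² for a perfect square:
  13: 13 − 1² = 12, 13 − 2² = 9 = 3² ⇒ 13 = 2² + 3².
  149: 149 − 1² = 148, 149 − 2² = 145, 149 − 3² = 140, 149 − 4² = 133, 149 − 5² = 124, 149 − 6² = 113, 149 − 7² = 100 = 10² ⇒ 149 = 7² + 10².
  Combine using the Brahmagupta–Fibonacci identity (a² + b²)(c² + d²) = (ac − bd)² + (ad + bc)² = (ac + bd)² + (ad − bc)²:
  13 · 149 = 1937: from (2² + 3²)(7² + 10²), take (2·7 − 3·10, 2·10 + 3·7) = (14 − 30, 20 + 21) = (-16, 41); dropping signs (only squares matter) gives (16, 41); check 16² + 41² = 256 + 1681 = 1937 ✓.
Step 4: Order so x ≤ y and verify: 16² + 41² = 256 + 1681 = 1937 = n. ✓

n = 1937 = 16² + 41² (one valid representation with x ≤ y).


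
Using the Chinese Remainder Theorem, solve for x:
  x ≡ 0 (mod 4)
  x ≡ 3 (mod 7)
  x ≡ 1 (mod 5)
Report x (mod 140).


Moduli 4, 7, 5 are pairwise coprime; by CRT there is a unique solution modulo M = 4 · 7 · 5 = 140.
Solve pairwise, accumulating the modulus:
  Start with x ≡ 0 (mod 4).
  Combine with x ≡ 3 (mod 7): since gcd(4, 7) = 1, we get a unique residue mod 28.
    Write x = 0 + 4·t and substitute into x ≡ 3 (mod 7): 4·t ≡ 3 − 0 = 3 (mod 7).
    The inverse of 4 mod 7 is 2 (since 4·2 = 8 = 1·7 + 1), so t ≡ 2·3 = 6 ≡ 6 (mod 7).
    Then x = 0 + 4·6 = 24, valid modulo lcm(4, 7) = 28: x ≡ 24 (mod 28).
  Combine with x ≡ 1 (mod 5): since gcd(28, 5) = 1, we get a unique residue mod 140.
    Write x = 24 + 28·t and substitute into x ≡ 1 (mod 5): 28·t ≡ 1 − 24 = -23 (mod 5).
    Reduce coefficients mod 5: 3·t ≡ 2 (mod 5).
    The inverse of 3 mod 5 is 2 (since 3·2 = 6 = 1·5 + 1), so t ≡ 2·2 = 4 ≡ 4 (mod 5).
    Then x = 24 + 28·4 = 136, valid modulo lcm(28, 5) = 140: x ≡ 136 (mod 140).
Verify: 136 mod 4 = 0 ✓, 136 mod 7 = 3 ✓, 136 mod 5 = 1 ✓.

x ≡ 136 (mod 140).


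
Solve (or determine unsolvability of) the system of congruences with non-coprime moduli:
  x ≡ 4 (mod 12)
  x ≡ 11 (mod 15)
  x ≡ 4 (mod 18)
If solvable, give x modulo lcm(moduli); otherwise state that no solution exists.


Moduli 12, 15, 18 are not pairwise coprime, so CRT works modulo lcm(m_i) when all pairwise compatibility conditions hold.
Pairwise compatibility: gcd(m_i, m_j) must divide a_i - a_j for every pair.
Merge one congruence at a time:
  Start: x ≡ 4 (mod 12).
  Combine with x ≡ 11 (mod 15): gcd(12, 15) = 3, and 11 - 4 = 7 is NOT divisible by 3.
    ⇒ system is inconsistent (no integer solution).

No solution (the system is inconsistent).


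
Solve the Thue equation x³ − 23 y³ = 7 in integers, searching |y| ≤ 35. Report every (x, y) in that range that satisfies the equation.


The equation is x³ - 23y³ = 7. For fixed y, x³ = 23·y³ + 7, so a solution requires the RHS to be a perfect cube.
Strategy: iterate y from -35 to 35, compute RHS = 23·y³ + 7, and check whether it is a (positive or negative) perfect cube.
Check small values of y:
  y = 0: RHS = 7 is not a perfect cube.
  y = 1: RHS = 30 is not a perfect cube.
  y = -1: RHS = -16 is not a perfect cube.
  y = 2: RHS = 191 is not a perfect cube.
  y = -2: RHS = -177 is not a perfect cube.
  y = 3: RHS = 628 is not a perfect cube.
  y = -3: RHS = -614 is not a perfect cube.
Continuing the search up to |y| = 35 finds no solutions either.
No (x, y) in the scanned range satisfies the equation.

No integer solutions with |y| ≤ 35.


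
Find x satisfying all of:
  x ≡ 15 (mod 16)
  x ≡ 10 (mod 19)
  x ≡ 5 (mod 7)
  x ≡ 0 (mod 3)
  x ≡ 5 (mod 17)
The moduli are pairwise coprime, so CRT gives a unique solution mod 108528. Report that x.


Product of moduli M = 16 · 19 · 7 · 3 · 17 = 108528.
Merge one congruence at a time:
  Start: x ≡ 15 (mod 16).
  Combine with x ≡ 10 (mod 19); new modulus lcm = 304.
    Write x = 15 + 16·t and substitute into x ≡ 10 (mod 19): 16·t ≡ 10 − 15 = -5 (mod 19).
    Reduce coefficients mod 19: 16·t ≡ 14 (mod 19).
    The inverse of 16 mod 19 is 6 (since 16·6 = 96 = 5·19 + 1), so t ≡ 6·14 = 84 ≡ 8 (mod 19).
    Then x = 15 + 16·8 = 143, valid modulo lcm(16, 19) = 304: x ≡ 143 (mod 304).
  Combine with x ≡ 5 (mod 7); new modulus lcm = 2128.
    Write x = 143 + 304·t and substitute into x ≡ 5 (mod 7): 304·t ≡ 5 − 143 = -138 (mod 7).
    Reduce coefficients mod 7: 3·t ≡ 2 (mod 7).
    The inverse of 3 mod 7 is 5 (since 3·5 = 15 = 2·7 + 1), so t ≡ 5·2 = 10 ≡ 3 (mod 7).
    Then x = 143 + 304·3 = 1055, valid modulo lcm(304, 7) = 2128: x ≡ 1055 (mod 2128).
  Combine with x ≡ 0 (mod 3); new modulus lcm = 6384.
    Write x = 1055 + 2128·t and substitute into x ≡ 0 (mod 3): 2128·t ≡ 0 − 1055 = -1055 (mod 3).
    Reduce coefficients mod 3: 1·t ≡ 1 (mod 3).
    So t ≡ 1 (mod 3).
    Then x = 1055 + 2128·1 = 3183, valid modulo lcm(2128, 3) = 6384: x ≡ 3183 (mod 6384).
  Combine with x ≡ 5 (mod 17); new modulus lcm = 108528.
    Write x = 3183 + 6384·t and substitute into x ≡ 5 (mod 17): 6384·t ≡ 5 − 3183 = -3178 (mod 17).
    Reduce coefficients mod 17: 9·t ≡ 1 (mod 17).
    The inverse of 9 mod 17 is 2 (since 9·2 = 18 = 1·17 + 1), so t ≡ 2·1 = 2 ≡ 2 (mod 17).
    Then x = 3183 + 6384·2 = 15951, valid modulo lcm(6384, 17) = 108528: x ≡ 15951 (mod 108528).
Verify against each original: 15951 mod 16 = 15, 15951 mod 19 = 10, 15951 mod 7 = 5, 15951 mod 3 = 0, 15951 mod 17 = 5.

x ≡ 15951 (mod 108528).


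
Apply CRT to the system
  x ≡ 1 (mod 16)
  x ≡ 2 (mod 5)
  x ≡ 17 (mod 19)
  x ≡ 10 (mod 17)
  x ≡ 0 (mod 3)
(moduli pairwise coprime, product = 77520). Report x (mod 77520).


Product of moduli M = 16 · 5 · 19 · 17 · 3 = 77520.
Merge one congruence at a time:
  Start: x ≡ 1 (mod 16).
  Combine with x ≡ 2 (mod 5); new modulus lcm = 80.
    Write x = 1 + 16·t and substitute into x ≡ 2 (mod 5): 16·t ≡ 2 − 1 = 1 (mod 5).
    Reduce coefficients mod 5: 1·t ≡ 1 (mod 5).
    So t ≡ 1 (mod 5).
    Then x = 1 + 16·1 = 17, valid modulo lcm(16, 5) = 80: x ≡ 17 (mod 80).
  Combine with x ≡ 17 (mod 19); new modulus lcm = 1520.
    Write x = 17 + 80·t and substitute into x ≡ 17 (mod 19): 80·t ≡ 17 − 17 = 0 (mod 19).
    Reduce coefficients mod 19: 4·t ≡ 0 (mod 19).
    The inverse of 4 mod 19 is 5 (since 4·5 = 20 = 1·19 + 1), so t ≡ 5·0 = 0 ≡ 0 (mod 19).
    Then x = 17 + 80·0 = 17, valid modulo lcm(80, 19) = 1520: x ≡ 17 (mod 1520).
  Combine with x ≡ 10 (mod 17); new modulus lcm = 25840.
    Write x = 17 + 1520·t and substitute into x ≡ 10 (mod 17): 1520·t ≡ 10 − 17 = -7 (mod 17).
    Reduce coefficients mod 17: 7·t ≡ 10 (mod 17).
    The inverse of 7 mod 17 is 5 (since 7·5 = 35 = 2·17 + 1), so t ≡ 5·10 = 50 ≡ 16 (mod 17).
    Then x = 17 + 1520·16 = 24337, valid modulo lcm(1520, 17) = 25840: x ≡ 24337 (mod 25840).
  Combine with x ≡ 0 (mod 3); new modulus lcm = 77520.
    Write x = 24337 + 25840·t and substitute into x ≡ 0 (mod 3): 25840·t ≡ 0 − 24337 = -24337 (mod 3).
    Reduce coefficients mod 3: 1·t ≡ 2 (mod 3).
    So t ≡ 2 (mod 3).
    Then x = 24337 + 25840·2 = 76017, valid modulo lcm(25840, 3) = 77520: x ≡ 76017 (mod 77520).
Verify against each original: 76017 mod 16 = 1, 76017 mod 5 = 2, 76017 mod 19 = 17, 76017 mod 17 = 10, 76017 mod 3 = 0.

x ≡ 76017 (mod 77520).


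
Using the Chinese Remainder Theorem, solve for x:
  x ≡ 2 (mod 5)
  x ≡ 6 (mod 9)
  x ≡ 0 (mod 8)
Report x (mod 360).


Moduli 5, 9, 8 are pairwise coprime; by CRT there is a unique solution modulo M = 5 · 9 · 8 = 360.
Solve pairwise, accumulating the modulus:
  Start with x ≡ 2 (mod 5).
  Combine with x ≡ 6 (mod 9): since gcd(5, 9) = 1, we get a unique residue mod 45.
    Write x = 2 + 5·t and substitute into x ≡ 6 (mod 9): 5·t ≡ 6 − 2 = 4 (mod 9).
    The inverse of 5 mod 9 is 2 (since 5·2 = 10 = 1·9 + 1), so t ≡ 2·4 = 8 ≡ 8 (mod 9).
    Then x = 2 + 5·8 = 42, valid modulo lcm(5, 9) = 45: x ≡ 42 (mod 45).
  Combine with x ≡ 0 (mod 8): since gcd(45, 8) = 1, we get a unique residue mod 360.
    Write x = 42 + 45·t and substitute into x ≡ 0 (mod 8): 45·t ≡ 0 − 42 = -42 (mod 8).
    Reduce coefficients mod 8: 5·t ≡ 6 (mod 8).
    The inverse of 5 mod 8 is 5 (since 5·5 = 25 = 3·8 + 1), so t ≡ 5·6 = 30 ≡ 6 (mod 8).
    Then x = 42 + 45·6 = 312, valid modulo lcm(45, 8) = 360: x ≡ 312 (mod 360).
Verify: 312 mod 5 = 2 ✓, 312 mod 9 = 6 ✓, 312 mod 8 = 0 ✓.

x ≡ 312 (mod 360).


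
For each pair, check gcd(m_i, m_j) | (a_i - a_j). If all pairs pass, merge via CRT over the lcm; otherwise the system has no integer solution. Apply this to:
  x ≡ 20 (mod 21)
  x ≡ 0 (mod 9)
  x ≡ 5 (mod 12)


Moduli 21, 9, 12 are not pairwise coprime, so CRT works modulo lcm(m_i) when all pairwise compatibility conditions hold.
Pairwise compatibility: gcd(m_i, m_j) must divide a_i - a_j for every pair.
Merge one congruence at a time:
  Start: x ≡ 20 (mod 21).
  Combine with x ≡ 0 (mod 9): gcd(21, 9) = 3, and 0 - 20 = -20 is NOT divisible by 3.
    ⇒ system is inconsistent (no integer solution).

No solution (the system is inconsistent).


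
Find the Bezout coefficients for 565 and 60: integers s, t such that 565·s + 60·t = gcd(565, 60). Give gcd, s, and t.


Euclidean algorithm on (565, 60) — divide until remainder is 0:
  565 = 9 · 60 + 25
  60 = 2 · 25 + 10
  25 = 2 · 10 + 5
  10 = 2 · 5 + 0
gcd(565, 60) = 5.
Track Bezout coefficients alongside the remainders: start with r₀ = 565 = a·1 + b·0 (s = 1, t = 0) and r₁ = 60 = a·0 + b·1 (s = 0, t = 1); each new remainder r_{k+1} = r_{k-1} − q_k·r_k inherits s_{k+1} = s_{k-1} − q_k·s_k, t_{k+1} = t_{k-1} − q_k·t_k, so r_k = a·s_k + b·t_k at every step:
  q = 9: r = 25, s = 1 − 9·0 = 1, t = 0 − 9·1 = -9  (check: 565·1 + 60·(-9) = 25)
  q = 2: r = 10, s = 0 − 2·1 = -2, t = 1 − 2·(-9) = 19  (check: 565·(-2) + 60·19 = 10)
  q = 2: r = 5, s = 1 − 2·(-2) = 5, t = -9 − 2·19 = -47  (check: 565·5 + 60·(-47) = 5)
The row with r = 5 (the gcd) gives the Bezout coefficients s = 5, t = -47.
Result: 565 · (5) + 60 · (-47) = 5.

gcd(565, 60) = 5; s = 5, t = -47 (check: 565·5 + 60·(-47) = 5).


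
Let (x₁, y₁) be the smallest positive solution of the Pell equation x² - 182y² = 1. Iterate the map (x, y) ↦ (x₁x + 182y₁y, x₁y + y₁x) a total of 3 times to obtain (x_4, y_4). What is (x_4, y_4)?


Step 1: Find the fundamental solution (x₁, y₁) of x² - 182y² = 1.
  Expand √182 as a continued fraction. a₀ = ⌊√182⌋ = 13; iterate m_{k+1} = d_k·a_k − m_k, d_{k+1} = (182 − m_{k+1}²)/d_k, a_{k+1} = ⌊(a₀ + m_{k+1})/d_{k+1}⌋ (starting m₀ = 0, d₀ = 1), with convergents p_k = a_k·p_{k-1} + p_{k-2}, q_k = a_k·q_{k-1} + q_{k-2} (p₋₁ = 1, q₋₁ = 0):
  k = 0: a₀ = 13; p₀/q₀ = 13/1; p₀² − 182·q₀² = 169 − 182 = -13.
  k = 1: m = 13, d = 13, a = ⌊(13 + 13)/13⌋ = 2; p/q = (2·13 + 1)/(2·1 + 0) = 27/2; p² − 182·q² = 729 − 728 = 1.
  The first convergent with p² − 182·q² = 1 gives the fundamental solution (x₁, y₁) = (27, 2).
Step 2: Apply the recurrence (x_{n+1}, y_{n+1}) = (x₁x_n + 182y₁y_n, x₁y_n + y₁x_n) repeatedly.
  From (x_1, y_1) = (27, 2): x_2 = 27·27 + 182·2·2 = 1457; y_2 = 27·2 + 2·27 = 108.
  From (x_2, y_2) = (1457, 108): x_3 = 27·1457 + 182·2·108 = 78651; y_3 = 27·108 + 2·1457 = 5830.
  From (x_3, y_3) = (78651, 5830): x_4 = 27·78651 + 182·2·5830 = 4245697; y_4 = 27·5830 + 2·78651 = 314712.
Step 3: Verify x_4² - 182·y_4² = 18025943015809 - 18025943015808 = 1 (should be 1). ✓

(x_1, y_1) = (27, 2); (x_4, y_4) = (4245697, 314712).


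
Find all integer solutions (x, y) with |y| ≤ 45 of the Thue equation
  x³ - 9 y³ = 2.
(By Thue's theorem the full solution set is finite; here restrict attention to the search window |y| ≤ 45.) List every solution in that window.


The equation is x³ - 9y³ = 2. For fixed y, x³ = 9·y³ + 2, so a solution requires the RHS to be a perfect cube.
Strategy: iterate y from -45 to 45, compute RHS = 9·y³ + 2, and check whether it is a (positive or negative) perfect cube.
Check small values of y:
  y = 0: RHS = 2 is not a perfect cube.
  y = 1: RHS = 11 is not a perfect cube.
  y = -1: RHS = -7 is not a perfect cube.
  y = 2: RHS = 74 is not a perfect cube.
  y = -2: RHS = -70 is not a perfect cube.
  y = 3: RHS = 245 is not a perfect cube.
  y = -3: RHS = -241 is not a perfect cube.
Continuing the search up to |y| = 45 finds no solutions either.
No (x, y) in the scanned range satisfies the equation.

No integer solutions with |y| ≤ 45.


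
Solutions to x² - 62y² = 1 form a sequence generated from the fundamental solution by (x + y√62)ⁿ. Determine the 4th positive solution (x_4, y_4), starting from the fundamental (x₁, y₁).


Step 1: Find the fundamental solution (x₁, y₁) of x² - 62y² = 1.
  Expand √62 as a continued fraction. a₀ = ⌊√62⌋ = 7; iterate m_{k+1} = d_k·a_k − m_k, d_{k+1} = (62 − m_{k+1}²)/d_k, a_{k+1} = ⌊(a₀ + m_{k+1})/d_{k+1}⌋ (starting m₀ = 0, d₀ = 1), with convergents p_k = a_k·p_{k-1} + p_{k-2}, q_k = a_k·q_{k-1} + q_{k-2} (p₋₁ = 1, q₋₁ = 0):
  k = 0: a₀ = 7; p₀/q₀ = 7/1; p₀² − 62·q₀² = 49 − 62 = -13.
  k = 1: m = 7, d = 13, a = ⌊(7 + 7)/13⌋ = 1; p/q = (1·7 + 1)/(1·1 + 0) = 8/1; p² − 62·q² = 64 − 62 = 2.
  k = 2: m = 6, d = 2, a = ⌊(7 + 6)/2⌋ = 6; p/q = (6·8 + 7)/(6·1 + 1) = 55/7; p² − 62·q² = 3025 − 3038 = -13.
  k = 3: m = 6, d = 13, a = ⌊(7 + 6)/13⌋ = 1; p/q = (1·55 + 8)/(1·7 + 1) = 63/8; p² − 62·q² = 3969 − 3968 = 1.
  The first convergent with p² − 62·q² = 1 gives the fundamental solution (x₁, y₁) = (63, 8).
Step 2: Apply the recurrence (x_{n+1}, y_{n+1}) = (x₁x_n + 62y₁y_n, x₁y_n + y₁x_n) repeatedly.
  From (x_1, y_1) = (63, 8): x_2 = 63·63 + 62·8·8 = 7937; y_2 = 63·8 + 8·63 = 1008.
  From (x_2, y_2) = (7937, 1008): x_3 = 63·7937 + 62·8·1008 = 999999; y_3 = 63·1008 + 8·7937 = 127000.
  From (x_3, y_3) = (999999, 127000): x_4 = 63·999999 + 62·8·127000 = 125991937; y_4 = 63·127000 + 8·999999 = 16000992.
Step 3: Verify x_4² - 62·y_4² = 15873968189011969 - 15873968189011968 = 1 (should be 1). ✓

(x_1, y_1) = (63, 8); (x_4, y_4) = (125991937, 16000992).
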